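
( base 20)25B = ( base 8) 1617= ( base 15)40B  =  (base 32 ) SF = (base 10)911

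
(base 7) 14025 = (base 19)A9B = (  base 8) 7320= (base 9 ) 5173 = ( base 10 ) 3792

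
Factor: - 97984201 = -7^1*131^1*106853^1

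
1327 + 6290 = 7617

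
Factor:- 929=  - 929^1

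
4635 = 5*927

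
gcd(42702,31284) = 66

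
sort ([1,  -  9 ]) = [-9,1 ] 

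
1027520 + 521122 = 1548642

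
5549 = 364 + 5185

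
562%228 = 106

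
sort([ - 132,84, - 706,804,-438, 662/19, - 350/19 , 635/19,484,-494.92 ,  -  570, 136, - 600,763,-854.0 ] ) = [ -854.0, -706,-600, - 570,-494.92, - 438,-132, - 350/19, 635/19,662/19  ,  84, 136,484, 763, 804 ]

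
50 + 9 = 59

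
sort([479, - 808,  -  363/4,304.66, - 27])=[ - 808, - 363/4 , - 27,304.66,479 ]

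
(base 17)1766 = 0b1101110000100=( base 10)7044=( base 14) 27d2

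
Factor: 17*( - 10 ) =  - 170 = - 2^1* 5^1*17^1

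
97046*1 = 97046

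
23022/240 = 3837/40=95.92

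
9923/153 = 9923/153 = 64.86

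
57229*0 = 0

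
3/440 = 3/440 =0.01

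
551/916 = 551/916 = 0.60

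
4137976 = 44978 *92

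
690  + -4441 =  - 3751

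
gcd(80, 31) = 1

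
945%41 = 2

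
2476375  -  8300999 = - 5824624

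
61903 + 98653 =160556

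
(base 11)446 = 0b1000010110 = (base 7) 1362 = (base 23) 105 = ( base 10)534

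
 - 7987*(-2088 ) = 16676856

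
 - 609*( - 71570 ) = 43586130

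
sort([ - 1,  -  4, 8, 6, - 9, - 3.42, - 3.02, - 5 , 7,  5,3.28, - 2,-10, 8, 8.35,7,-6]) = [- 10, - 9 ,-6 , - 5 , - 4 ,  -  3.42, - 3.02, - 2,  -  1,3.28,5, 6,7, 7,8,8,8.35] 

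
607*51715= 31391005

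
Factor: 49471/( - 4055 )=  -  5^( - 1) * 61^1 = - 61/5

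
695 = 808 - 113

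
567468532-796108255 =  - 228639723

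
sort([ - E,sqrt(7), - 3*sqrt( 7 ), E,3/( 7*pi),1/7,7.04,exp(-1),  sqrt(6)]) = [ - 3*sqrt( 7) , - E , 3/(7*pi ),1/7 , exp(  -  1),sqrt(6) , sqrt (7), E, 7.04] 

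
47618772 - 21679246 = 25939526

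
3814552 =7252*526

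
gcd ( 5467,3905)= 781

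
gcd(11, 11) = 11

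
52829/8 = 52829/8 = 6603.62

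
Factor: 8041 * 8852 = 71178932= 2^2*11^1*17^1 * 43^1 * 2213^1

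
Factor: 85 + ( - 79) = 2^1 *3^1 = 6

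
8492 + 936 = 9428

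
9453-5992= 3461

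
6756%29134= 6756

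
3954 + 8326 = 12280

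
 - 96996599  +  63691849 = -33304750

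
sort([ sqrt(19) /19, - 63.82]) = [  -  63.82,sqrt( 19)/19]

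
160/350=16/35 = 0.46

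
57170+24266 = 81436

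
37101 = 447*83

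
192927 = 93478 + 99449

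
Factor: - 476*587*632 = -176588384 = -2^5*7^1*17^1*79^1*587^1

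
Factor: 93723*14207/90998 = 1331522661/90998 = 2^( - 1)*3^1 *7^1  *  173^(-1)*263^( - 1)*4463^1*14207^1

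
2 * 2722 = 5444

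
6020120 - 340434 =5679686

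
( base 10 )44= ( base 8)54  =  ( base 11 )40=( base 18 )28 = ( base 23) 1l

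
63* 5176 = 326088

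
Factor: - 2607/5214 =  - 1/2 =- 2^( - 1)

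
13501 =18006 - 4505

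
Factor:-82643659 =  - 7^1*41^1*151^1*1907^1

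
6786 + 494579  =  501365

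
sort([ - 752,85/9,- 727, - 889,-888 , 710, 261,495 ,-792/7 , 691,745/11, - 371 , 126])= [ - 889, - 888, - 752, - 727,-371,-792/7, 85/9,745/11,126, 261, 495, 691, 710 ]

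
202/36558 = 101/18279  =  0.01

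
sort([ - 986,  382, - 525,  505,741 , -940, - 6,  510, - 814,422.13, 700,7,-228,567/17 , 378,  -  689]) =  [ - 986,-940, - 814,-689,- 525 , - 228,  -  6, 7,567/17 , 378,382,422.13, 505,510,700,741]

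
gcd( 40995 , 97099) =1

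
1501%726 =49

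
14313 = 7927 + 6386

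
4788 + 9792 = 14580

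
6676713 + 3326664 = 10003377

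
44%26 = 18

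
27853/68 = 409+41/68 = 409.60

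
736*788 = 579968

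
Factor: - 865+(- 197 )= - 1062 = - 2^1*3^2*59^1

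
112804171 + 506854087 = 619658258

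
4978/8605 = 4978/8605 = 0.58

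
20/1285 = 4/257 = 0.02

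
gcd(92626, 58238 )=2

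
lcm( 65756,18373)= 1249364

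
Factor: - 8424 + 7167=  - 1257 = -3^1*419^1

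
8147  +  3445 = 11592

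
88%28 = 4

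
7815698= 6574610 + 1241088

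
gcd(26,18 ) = 2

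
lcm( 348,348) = 348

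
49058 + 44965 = 94023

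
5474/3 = 1824  +  2/3 = 1824.67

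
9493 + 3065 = 12558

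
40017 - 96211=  - 56194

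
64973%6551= 6014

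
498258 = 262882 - -235376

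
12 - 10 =2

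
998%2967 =998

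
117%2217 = 117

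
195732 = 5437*36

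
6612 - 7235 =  - 623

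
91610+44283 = 135893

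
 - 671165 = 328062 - 999227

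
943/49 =943/49 = 19.24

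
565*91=51415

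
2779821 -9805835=- 7026014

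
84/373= 84/373 = 0.23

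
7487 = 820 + 6667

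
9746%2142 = 1178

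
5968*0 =0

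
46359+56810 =103169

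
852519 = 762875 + 89644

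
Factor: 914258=2^1*419^1*1091^1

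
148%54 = 40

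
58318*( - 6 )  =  -349908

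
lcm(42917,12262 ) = 85834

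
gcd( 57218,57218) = 57218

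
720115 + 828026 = 1548141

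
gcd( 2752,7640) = 8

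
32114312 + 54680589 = 86794901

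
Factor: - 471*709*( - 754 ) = 251790006  =  2^1*3^1*13^1*29^1*157^1 * 709^1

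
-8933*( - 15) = 133995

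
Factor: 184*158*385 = 2^4*5^1*7^1*11^1*23^1*79^1 = 11192720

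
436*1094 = 476984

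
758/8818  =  379/4409 = 0.09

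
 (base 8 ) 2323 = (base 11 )a23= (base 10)1235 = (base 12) 86b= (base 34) 12B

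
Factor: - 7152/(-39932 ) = 12/67  =  2^2*3^1*67^( - 1 )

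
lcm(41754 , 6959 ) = 41754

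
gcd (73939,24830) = 1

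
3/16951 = 3/16951 = 0.00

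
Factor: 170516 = 2^2*47^1*907^1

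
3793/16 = 3793/16 = 237.06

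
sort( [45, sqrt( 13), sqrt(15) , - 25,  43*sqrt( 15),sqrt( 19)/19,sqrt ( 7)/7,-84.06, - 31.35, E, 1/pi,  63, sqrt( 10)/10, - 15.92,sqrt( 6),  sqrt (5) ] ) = [ -84.06, - 31.35, - 25,  -  15.92, sqrt( 19) /19, sqrt( 10)/10,  1/pi, sqrt( 7)/7, sqrt( 5), sqrt( 6 ) , E, sqrt(13), sqrt( 15 ),45,  63,43*sqrt( 15) ] 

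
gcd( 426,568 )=142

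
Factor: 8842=2^1*4421^1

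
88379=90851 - 2472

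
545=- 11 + 556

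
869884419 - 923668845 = -53784426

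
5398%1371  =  1285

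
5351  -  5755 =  - 404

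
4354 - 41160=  - 36806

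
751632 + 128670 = 880302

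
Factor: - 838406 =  - 2^1*17^1*24659^1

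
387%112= 51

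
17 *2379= 40443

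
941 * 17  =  15997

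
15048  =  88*171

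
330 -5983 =-5653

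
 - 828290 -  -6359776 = 5531486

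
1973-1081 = 892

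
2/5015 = 2/5015=0.00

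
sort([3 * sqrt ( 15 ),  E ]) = [ E,3*sqrt(15)]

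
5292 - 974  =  4318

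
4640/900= 5 + 7/45 =5.16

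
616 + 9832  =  10448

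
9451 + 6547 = 15998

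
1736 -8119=  -  6383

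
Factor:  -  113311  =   - 11^1 * 10301^1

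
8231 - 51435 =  -43204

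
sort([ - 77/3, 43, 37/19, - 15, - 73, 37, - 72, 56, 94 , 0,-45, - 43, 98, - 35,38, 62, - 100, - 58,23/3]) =[ - 100, -73 ,-72, - 58, - 45, - 43, - 35, - 77/3, - 15, 0,37/19,23/3, 37, 38 , 43,56, 62, 94,98]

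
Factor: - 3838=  - 2^1  *19^1*101^1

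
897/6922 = 897/6922 = 0.13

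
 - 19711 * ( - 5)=98555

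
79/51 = 79/51 = 1.55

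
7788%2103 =1479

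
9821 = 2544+7277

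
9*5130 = 46170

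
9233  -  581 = 8652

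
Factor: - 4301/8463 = - 3^( - 1)*7^( - 1)*11^1*13^ ( - 1)*17^1*23^1*31^( - 1)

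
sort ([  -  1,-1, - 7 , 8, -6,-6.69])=[ - 7,-6.69 ,  -  6,  -  1, - 1,8]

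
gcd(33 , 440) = 11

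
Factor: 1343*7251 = 3^1 * 17^1*79^1*2417^1 = 9738093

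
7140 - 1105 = 6035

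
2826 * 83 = 234558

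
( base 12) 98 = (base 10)116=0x74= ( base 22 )56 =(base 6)312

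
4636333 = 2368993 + 2267340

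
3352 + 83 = 3435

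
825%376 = 73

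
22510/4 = 11255/2 = 5627.50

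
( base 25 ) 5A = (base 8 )207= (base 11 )113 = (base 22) 63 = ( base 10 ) 135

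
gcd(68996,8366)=94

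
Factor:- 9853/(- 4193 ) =7^(- 1 )*59^1*167^1*599^( - 1)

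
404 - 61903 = -61499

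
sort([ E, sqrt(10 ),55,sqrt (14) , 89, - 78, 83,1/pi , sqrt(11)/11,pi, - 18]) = [ - 78 ,  -  18,sqrt(  11)/11,1/pi,E,pi,sqrt( 10),sqrt( 14),55,83,89]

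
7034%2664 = 1706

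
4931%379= 4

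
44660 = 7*6380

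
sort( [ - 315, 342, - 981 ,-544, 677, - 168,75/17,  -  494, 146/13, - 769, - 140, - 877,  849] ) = [ - 981, - 877, - 769, - 544,-494, - 315, - 168, - 140,75/17,146/13 , 342, 677 , 849 ] 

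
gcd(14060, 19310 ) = 10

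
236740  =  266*890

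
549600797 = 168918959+380681838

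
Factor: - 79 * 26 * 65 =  -2^1*5^1*  13^2 *79^1 = - 133510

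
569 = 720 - 151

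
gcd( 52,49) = 1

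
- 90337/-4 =22584 + 1/4 = 22584.25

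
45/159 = 15/53 = 0.28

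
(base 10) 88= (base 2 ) 1011000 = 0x58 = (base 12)74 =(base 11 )80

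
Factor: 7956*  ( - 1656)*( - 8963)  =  2^5  *3^4*13^1*17^1*23^1*8963^1 =118088743968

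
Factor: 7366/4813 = 2^1*29^1  *  127^1*4813^( - 1)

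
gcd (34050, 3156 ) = 6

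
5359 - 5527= - 168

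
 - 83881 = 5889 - 89770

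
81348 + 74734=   156082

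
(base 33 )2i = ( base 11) 77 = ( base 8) 124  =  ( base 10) 84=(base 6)220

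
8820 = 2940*3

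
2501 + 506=3007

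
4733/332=4733/332 = 14.26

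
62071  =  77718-15647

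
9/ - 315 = -1 + 34/35 = - 0.03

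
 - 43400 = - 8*5425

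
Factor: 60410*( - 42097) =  - 2^1 *5^1 * 7^1*11^1*43^1 * 89^1*863^1 = -2543079770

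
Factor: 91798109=13^1*7061393^1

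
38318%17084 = 4150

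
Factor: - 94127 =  - 11^1*43^1*199^1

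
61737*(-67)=-4136379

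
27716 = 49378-21662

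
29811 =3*9937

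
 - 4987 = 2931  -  7918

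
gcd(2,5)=1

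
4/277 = 4/277 = 0.01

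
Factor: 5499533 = 13^1*433^1*977^1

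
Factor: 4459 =7^3 * 13^1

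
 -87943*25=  - 2198575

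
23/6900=1/300= 0.00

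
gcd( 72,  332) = 4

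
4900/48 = 102 + 1/12 = 102.08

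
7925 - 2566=5359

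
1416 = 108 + 1308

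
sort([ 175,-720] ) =[ -720,175 ] 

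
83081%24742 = 8855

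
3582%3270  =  312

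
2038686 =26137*78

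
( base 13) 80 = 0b1101000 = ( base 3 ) 10212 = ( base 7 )206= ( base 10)104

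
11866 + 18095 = 29961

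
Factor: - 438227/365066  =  - 2^ (-1) * 13^ (  -  1 )*19^( - 1 )*593^1 = - 593/494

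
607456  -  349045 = 258411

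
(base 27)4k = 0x80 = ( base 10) 128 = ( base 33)3T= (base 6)332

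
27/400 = 27/400 = 0.07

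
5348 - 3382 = 1966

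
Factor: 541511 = 541511^1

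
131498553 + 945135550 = 1076634103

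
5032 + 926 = 5958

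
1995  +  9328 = 11323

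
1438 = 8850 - 7412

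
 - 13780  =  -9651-4129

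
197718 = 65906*3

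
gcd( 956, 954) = 2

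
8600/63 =8600/63= 136.51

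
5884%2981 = 2903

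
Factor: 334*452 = 2^3*113^1 * 167^1 =150968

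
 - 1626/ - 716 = 2 + 97/358 = 2.27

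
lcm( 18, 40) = 360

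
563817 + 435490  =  999307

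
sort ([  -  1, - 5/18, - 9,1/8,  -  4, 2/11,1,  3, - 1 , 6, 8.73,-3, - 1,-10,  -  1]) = [ - 10, - 9, - 4, - 3, - 1,- 1,  -  1, - 1,-5/18, 1/8, 2/11, 1,3, 6, 8.73]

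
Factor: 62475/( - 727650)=- 17/198 = - 2^ ( - 1 )*3^(- 2)*11^(-1 ) * 17^1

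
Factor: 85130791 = 7603^1*11197^1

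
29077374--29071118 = 58148492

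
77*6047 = 465619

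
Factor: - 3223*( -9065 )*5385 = 157330825575 = 3^1 * 5^2* 7^2 * 11^1 * 37^1 * 293^1*359^1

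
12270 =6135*2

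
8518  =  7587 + 931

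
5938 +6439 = 12377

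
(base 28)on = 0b1010110111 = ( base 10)695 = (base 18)22B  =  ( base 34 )kf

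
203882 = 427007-223125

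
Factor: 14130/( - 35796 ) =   -  2^ ( - 1)*3^1*5^1*19^ ( - 1) =-15/38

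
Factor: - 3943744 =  - 2^6*7^1*8803^1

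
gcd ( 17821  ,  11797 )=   251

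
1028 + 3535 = 4563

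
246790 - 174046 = 72744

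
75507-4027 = 71480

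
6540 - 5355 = 1185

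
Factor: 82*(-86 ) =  - 2^2*41^1  *  43^1 = -7052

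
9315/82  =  113+49/82 = 113.60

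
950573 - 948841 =1732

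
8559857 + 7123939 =15683796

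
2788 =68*41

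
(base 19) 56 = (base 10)101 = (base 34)2x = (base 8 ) 145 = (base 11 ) 92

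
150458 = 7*21494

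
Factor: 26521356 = 2^2 * 3^1 * 179^1 * 12347^1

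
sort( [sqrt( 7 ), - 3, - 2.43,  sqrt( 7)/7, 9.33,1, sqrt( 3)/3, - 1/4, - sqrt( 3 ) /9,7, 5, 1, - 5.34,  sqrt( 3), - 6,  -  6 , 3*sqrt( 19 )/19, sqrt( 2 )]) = [ -6, - 6, - 5.34, - 3, - 2.43, - 1/4,  -  sqrt ( 3)/9,sqrt( 7)/7, sqrt( 3 ) /3,3*sqrt( 19 ) /19, 1, 1, sqrt (2), sqrt( 3),sqrt ( 7) , 5,7, 9.33]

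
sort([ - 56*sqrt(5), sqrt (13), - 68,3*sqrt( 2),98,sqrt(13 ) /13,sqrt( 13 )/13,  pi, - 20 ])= [-56*  sqrt( 5 ), - 68  , - 20,sqrt( 13 ) /13, sqrt( 13 )/13 , pi,sqrt (13 ), 3*sqrt(2) , 98] 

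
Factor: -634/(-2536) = 1/4= 2^( - 2)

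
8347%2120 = 1987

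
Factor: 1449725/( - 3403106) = - 2^ (- 1)*5^2*7^ ( - 1 )*43^( - 1) * 103^1*563^1*5653^( - 1)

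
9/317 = 9/317=0.03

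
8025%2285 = 1170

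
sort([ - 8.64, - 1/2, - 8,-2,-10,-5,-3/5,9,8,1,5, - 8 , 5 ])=[- 10 , - 8.64, - 8 , - 8,-5, - 2, - 3/5,-1/2, 1,5 , 5,8,9] 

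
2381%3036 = 2381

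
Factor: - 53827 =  - 19^1*2833^1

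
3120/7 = 445 + 5/7 = 445.71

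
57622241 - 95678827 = -38056586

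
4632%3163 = 1469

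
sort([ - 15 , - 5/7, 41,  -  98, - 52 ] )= [ - 98, - 52 , - 15, - 5/7,41]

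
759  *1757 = 1333563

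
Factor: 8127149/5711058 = 2^( - 1 ) * 3^ (-2)*19^( - 1 ) * 109^1*16699^( - 1)*74561^1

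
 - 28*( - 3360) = 94080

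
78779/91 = 865 + 64/91 = 865.70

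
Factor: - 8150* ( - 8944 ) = 2^5*5^2*13^1*43^1*163^1  =  72893600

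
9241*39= 360399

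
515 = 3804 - 3289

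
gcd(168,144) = 24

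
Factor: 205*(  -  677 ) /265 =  - 41^1*53^( - 1)*677^1 = -27757/53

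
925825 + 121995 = 1047820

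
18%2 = 0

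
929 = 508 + 421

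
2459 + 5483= 7942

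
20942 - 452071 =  - 431129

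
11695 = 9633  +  2062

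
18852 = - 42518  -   - 61370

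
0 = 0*12880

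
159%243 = 159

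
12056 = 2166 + 9890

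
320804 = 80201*4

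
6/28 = 3/14 = 0.21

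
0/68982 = 0 = 0.00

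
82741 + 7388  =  90129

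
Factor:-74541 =  -  3^1*24847^1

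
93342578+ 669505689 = 762848267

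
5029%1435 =724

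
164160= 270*608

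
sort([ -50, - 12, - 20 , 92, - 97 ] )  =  [-97 , - 50 , - 20, - 12,  92 ] 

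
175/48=3 + 31/48  =  3.65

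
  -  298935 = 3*( - 99645)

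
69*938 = 64722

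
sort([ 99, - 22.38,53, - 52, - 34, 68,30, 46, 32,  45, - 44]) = [ - 52, - 44 , - 34, - 22.38, 30, 32,45,46, 53, 68,99]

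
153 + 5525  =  5678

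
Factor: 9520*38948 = 370784960=2^6*5^1*7^2*13^1*17^1*107^1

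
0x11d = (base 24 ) bl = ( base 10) 285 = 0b100011101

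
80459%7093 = 2436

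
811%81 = 1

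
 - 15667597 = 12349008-28016605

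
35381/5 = 7076 + 1/5 = 7076.20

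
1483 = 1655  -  172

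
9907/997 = 9 + 934/997  =  9.94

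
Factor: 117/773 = 3^2*13^1*773^ ( - 1 ) 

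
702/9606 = 117/1601 = 0.07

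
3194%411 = 317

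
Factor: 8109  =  3^2 * 17^1*53^1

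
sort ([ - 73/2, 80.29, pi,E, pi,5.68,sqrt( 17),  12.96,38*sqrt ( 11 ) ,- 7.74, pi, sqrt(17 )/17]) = [ -73/2  , - 7.74,sqrt( 17)/17, E, pi, pi, pi,sqrt( 17),5.68, 12.96 , 80.29,38 * sqrt ( 11) ]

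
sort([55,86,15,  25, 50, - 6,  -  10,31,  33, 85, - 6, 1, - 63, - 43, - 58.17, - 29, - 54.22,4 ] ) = [ - 63, - 58.17, - 54.22,-43, - 29,-10, - 6 ,  -  6,1,4, 15,25,31,33, 50, 55,85,  86 ] 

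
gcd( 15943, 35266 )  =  1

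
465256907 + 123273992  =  588530899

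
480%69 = 66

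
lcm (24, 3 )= 24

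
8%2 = 0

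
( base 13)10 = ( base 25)D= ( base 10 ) 13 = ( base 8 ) 15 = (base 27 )d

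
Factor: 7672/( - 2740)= - 2^1*5^( - 1 ) * 7^1 = - 14/5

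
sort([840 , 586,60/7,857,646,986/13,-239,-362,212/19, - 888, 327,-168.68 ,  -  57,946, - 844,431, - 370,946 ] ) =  [ - 888,-844, - 370, - 362, - 239, - 168.68, - 57,60/7,212/19, 986/13  ,  327,431,586,646,840, 857, 946, 946 ]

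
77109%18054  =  4893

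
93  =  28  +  65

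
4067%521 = 420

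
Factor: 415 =5^1*83^1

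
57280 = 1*57280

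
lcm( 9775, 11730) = 58650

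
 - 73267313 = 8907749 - 82175062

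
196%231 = 196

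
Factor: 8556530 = 2^1*5^1*277^1*3089^1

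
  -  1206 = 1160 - 2366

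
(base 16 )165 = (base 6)1353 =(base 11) 2A5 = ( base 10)357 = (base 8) 545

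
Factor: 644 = 2^2 *7^1*23^1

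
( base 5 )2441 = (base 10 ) 371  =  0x173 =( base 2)101110011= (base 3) 111202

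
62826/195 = 20942/65 = 322.18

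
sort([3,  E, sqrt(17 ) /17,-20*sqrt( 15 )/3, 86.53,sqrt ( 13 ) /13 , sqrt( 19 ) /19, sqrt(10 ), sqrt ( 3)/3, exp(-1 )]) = [ - 20*sqrt( 15) /3, sqrt( 19 )/19, sqrt(17 ) /17,sqrt( 13) /13, exp ( - 1 ),  sqrt( 3 )/3, E,3, sqrt( 10), 86.53]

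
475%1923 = 475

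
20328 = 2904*7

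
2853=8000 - 5147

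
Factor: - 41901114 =-2^1*3^1* 29^1 * 240811^1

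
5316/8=664 + 1/2= 664.50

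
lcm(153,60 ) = 3060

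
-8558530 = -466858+- 8091672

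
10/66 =5/33 = 0.15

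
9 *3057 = 27513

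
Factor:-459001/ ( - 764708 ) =2^( - 2)*7^(-1)*31^(-1 )*521^1 = 521/868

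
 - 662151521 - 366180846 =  - 1028332367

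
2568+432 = 3000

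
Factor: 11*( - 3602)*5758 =-228143476=- 2^2*11^1 *1801^1*2879^1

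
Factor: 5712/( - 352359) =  - 16/987 = - 2^4  *  3^(- 1 )*7^( - 1 ) * 47^( - 1 ) 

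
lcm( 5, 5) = 5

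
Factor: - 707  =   - 7^1*101^1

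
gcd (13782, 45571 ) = 1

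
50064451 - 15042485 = 35021966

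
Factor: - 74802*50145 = - 3750946290 =-2^1*3^2*5^1*7^1 * 13^1 * 137^1*3343^1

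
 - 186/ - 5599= 186/5599 = 0.03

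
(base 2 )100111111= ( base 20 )fj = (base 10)319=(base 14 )18B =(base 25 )CJ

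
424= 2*212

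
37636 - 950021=-912385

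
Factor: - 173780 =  - 2^2*5^1*8689^1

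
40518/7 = 40518/7 = 5788.29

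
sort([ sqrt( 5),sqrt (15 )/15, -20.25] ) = [- 20.25,sqrt ( 15 )/15, sqrt( 5)] 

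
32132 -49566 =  - 17434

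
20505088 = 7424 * 2762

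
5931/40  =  5931/40 = 148.28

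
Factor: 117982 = 2^1*58991^1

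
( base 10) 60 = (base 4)330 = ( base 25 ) 2a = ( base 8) 74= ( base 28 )24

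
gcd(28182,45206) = 14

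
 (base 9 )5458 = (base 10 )4022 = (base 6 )30342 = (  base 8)7666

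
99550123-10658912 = 88891211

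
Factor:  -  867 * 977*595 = - 504000105 = - 3^1 *5^1*7^1*17^3*977^1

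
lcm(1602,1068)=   3204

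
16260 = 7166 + 9094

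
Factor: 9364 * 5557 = 2^2*2341^1*5557^1 = 52035748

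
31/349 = 31/349 = 0.09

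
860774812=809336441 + 51438371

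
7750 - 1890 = 5860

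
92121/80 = 92121/80=1151.51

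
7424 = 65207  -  57783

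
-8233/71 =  - 8233/71 = -115.96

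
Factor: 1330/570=3^ ( - 1)*7^1 = 7/3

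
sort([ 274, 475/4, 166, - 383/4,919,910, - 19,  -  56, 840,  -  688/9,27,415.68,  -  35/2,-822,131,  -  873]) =[ - 873,- 822,-383/4, - 688/9, - 56, - 19, - 35/2,27,475/4, 131, 166,  274, 415.68,  840,  910,  919] 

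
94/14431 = 94/14431  =  0.01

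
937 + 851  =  1788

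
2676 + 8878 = 11554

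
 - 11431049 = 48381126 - 59812175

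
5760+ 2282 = 8042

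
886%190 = 126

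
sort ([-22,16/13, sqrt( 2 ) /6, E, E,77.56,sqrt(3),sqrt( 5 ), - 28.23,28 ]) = [ - 28.23,  -  22,sqrt( 2 )/6,16/13,sqrt(3 ),sqrt( 5),E, E , 28,77.56]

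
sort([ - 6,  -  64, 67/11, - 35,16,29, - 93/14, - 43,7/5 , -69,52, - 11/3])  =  [ - 69, - 64, - 43,-35, -93/14 , - 6, - 11/3,7/5 , 67/11, 16, 29,52 ]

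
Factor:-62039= -62039^1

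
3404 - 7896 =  -4492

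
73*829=60517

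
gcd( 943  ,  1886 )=943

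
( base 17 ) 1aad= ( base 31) 89j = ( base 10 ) 7986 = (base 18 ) 16bc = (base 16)1F32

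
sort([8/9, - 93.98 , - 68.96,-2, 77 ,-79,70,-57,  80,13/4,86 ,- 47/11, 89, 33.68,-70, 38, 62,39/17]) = [-93.98, - 79, - 70, - 68.96,-57,-47/11, - 2, 8/9,  39/17, 13/4,  33.68,38,  62, 70,77, 80, 86, 89]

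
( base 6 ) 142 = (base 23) 2G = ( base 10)62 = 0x3E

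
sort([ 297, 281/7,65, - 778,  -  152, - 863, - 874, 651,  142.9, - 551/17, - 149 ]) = [ - 874 ,- 863,- 778 , - 152,  -  149, - 551/17 , 281/7,65,142.9,  297 , 651]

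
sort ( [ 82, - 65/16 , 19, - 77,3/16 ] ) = [ - 77, - 65/16, 3/16,  19,82 ]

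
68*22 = 1496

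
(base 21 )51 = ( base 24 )4A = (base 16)6a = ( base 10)106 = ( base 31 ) 3d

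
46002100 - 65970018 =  - 19967918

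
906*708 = 641448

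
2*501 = 1002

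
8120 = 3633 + 4487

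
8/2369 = 8/2369 = 0.00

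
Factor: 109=109^1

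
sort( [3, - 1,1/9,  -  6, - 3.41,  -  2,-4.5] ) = [ -6,  -  4.5, - 3.41, - 2 ,-1, 1/9, 3] 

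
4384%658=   436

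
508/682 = 254/341 = 0.74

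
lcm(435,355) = 30885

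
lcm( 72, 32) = 288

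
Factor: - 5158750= - 2^1 * 5^4 *4127^1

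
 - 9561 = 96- 9657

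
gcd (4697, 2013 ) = 671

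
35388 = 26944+8444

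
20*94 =1880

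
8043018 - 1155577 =6887441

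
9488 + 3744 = 13232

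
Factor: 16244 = 2^2*31^1*131^1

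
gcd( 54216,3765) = 753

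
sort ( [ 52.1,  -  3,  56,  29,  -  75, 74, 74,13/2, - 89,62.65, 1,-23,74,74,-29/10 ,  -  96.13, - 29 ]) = [ - 96.13,-89 , - 75 , -29, - 23,-3,-29/10, 1,13/2,29 , 52.1,56,62.65,74, 74, 74, 74]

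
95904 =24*3996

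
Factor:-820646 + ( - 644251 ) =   -  3^1 * 7^1 * 79^1*883^1 =- 1464897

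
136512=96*1422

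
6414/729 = 8 + 194/243 = 8.80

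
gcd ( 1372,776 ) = 4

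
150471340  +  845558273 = 996029613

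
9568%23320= 9568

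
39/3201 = 13/1067  =  0.01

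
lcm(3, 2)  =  6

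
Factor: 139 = 139^1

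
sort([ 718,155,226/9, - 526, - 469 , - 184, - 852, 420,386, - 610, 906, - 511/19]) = [ - 852, - 610 , - 526, - 469,-184  ,-511/19, 226/9,155,386 , 420,718,906]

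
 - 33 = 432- 465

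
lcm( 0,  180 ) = 0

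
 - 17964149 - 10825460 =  - 28789609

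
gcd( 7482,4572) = 6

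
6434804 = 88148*73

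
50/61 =50/61  =  0.82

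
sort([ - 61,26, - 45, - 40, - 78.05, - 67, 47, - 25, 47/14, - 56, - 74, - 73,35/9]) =[ - 78.05 , - 74, - 73, - 67,  -  61,  -  56, - 45, - 40, -25,47/14, 35/9, 26,47 ]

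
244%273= 244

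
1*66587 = 66587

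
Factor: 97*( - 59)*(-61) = 349103  =  59^1*61^1 * 97^1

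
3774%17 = 0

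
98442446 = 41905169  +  56537277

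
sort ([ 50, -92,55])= [-92, 50, 55]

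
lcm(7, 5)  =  35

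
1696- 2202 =-506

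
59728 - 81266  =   - 21538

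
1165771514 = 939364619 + 226406895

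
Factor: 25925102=2^1*7^1 * 17^1 * 108929^1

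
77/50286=77/50286 = 0.00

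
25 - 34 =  -9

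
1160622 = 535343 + 625279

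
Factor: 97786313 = 97786313^1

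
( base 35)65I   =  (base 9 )11311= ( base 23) e5m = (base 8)16567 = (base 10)7543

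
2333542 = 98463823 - 96130281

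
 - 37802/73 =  - 37802/73 = - 517.84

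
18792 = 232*81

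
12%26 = 12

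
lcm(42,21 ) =42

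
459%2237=459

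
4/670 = 2/335 = 0.01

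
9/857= 9/857= 0.01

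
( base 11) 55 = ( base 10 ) 60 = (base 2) 111100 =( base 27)26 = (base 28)24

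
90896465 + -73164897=17731568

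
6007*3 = 18021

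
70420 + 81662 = 152082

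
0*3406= 0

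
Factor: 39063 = 3^1*29^1*449^1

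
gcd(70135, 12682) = 1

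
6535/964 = 6 +751/964 = 6.78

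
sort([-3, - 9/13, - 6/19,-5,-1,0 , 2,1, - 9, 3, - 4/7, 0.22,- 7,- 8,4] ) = [ -9, -8, - 7, - 5, - 3, - 1,-9/13,-4/7, - 6/19,0,0.22, 1,2,3,4]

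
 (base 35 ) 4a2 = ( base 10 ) 5252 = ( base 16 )1484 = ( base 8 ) 12204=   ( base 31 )5ED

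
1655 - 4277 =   -  2622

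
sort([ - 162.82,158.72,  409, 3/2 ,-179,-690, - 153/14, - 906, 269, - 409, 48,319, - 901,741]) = [  -  906, -901,-690, - 409,-179,  -  162.82,  -  153/14 , 3/2 , 48,158.72, 269,319,409,741 ] 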